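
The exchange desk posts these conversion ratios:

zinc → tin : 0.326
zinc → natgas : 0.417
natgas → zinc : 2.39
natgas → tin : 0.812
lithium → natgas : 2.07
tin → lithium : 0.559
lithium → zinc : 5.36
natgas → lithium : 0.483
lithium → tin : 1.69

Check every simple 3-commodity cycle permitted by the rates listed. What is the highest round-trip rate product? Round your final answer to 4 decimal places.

1.0796

natgas→lithium→zinc→natgas: 0.483 × 5.36 × 0.417 = 1.07956
zinc→tin→lithium→zinc: 0.326 × 0.559 × 5.36 = 0.97677
natgas→tin→lithium→natgas: 0.812 × 0.559 × 2.07 = 0.93959
Maximum is natgas→lithium→zinc→natgas at 1.0796; arbitrage exists.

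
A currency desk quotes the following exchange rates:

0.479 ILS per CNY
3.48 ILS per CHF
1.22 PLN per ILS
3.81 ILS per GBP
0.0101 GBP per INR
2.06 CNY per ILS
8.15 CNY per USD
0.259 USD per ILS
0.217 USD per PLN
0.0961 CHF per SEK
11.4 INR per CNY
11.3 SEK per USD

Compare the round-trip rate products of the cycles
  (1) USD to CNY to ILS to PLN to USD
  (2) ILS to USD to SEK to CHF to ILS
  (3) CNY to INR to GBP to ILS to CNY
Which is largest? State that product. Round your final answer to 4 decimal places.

1.0335

(1) 8.15 × 0.479 × 1.22 × 0.217 = 1.03351
(2) 0.259 × 11.3 × 0.0961 × 3.48 = 0.97877
(3) 11.4 × 0.0101 × 3.81 × 2.06 = 0.90369
Highest is cycle (1) at 1.0335 (>1, arbitrage).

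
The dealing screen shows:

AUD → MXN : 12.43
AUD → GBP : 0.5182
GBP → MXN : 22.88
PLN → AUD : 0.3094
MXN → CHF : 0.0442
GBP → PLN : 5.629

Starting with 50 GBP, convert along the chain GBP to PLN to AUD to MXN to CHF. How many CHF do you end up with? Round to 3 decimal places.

47.843

50 GBP × 5.629 = 281.45 PLN
281.45 PLN × 0.3094 = 87.08063 AUD
87.08063 AUD × 12.43 = 1082.4122309 MXN
1082.4122309 MXN × 0.0442 = 47.84262060578 CHF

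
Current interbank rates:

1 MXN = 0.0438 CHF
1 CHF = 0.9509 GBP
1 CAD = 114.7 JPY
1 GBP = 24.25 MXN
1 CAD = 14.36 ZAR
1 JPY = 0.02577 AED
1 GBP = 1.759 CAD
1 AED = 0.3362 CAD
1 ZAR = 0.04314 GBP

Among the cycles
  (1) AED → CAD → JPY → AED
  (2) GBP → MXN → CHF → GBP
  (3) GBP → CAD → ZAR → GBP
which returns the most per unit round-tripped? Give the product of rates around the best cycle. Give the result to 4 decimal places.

1.0897

(1) 0.3362 × 114.7 × 0.02577 = 0.99375
(2) 24.25 × 0.0438 × 0.9509 = 1.01000
(3) 1.759 × 14.36 × 0.04314 = 1.08968
Highest is cycle (3) at 1.0897 (>1, arbitrage).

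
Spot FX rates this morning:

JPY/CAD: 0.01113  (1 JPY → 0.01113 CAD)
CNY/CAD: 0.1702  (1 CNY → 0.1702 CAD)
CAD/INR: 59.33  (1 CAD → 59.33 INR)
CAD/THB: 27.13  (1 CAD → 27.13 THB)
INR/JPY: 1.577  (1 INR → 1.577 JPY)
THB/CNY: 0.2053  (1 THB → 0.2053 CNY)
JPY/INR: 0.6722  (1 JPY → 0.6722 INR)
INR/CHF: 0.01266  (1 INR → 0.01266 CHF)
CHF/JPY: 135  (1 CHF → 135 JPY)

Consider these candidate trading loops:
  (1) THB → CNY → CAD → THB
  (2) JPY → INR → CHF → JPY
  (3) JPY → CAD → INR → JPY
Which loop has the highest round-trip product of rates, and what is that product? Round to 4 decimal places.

(1) 0.2053 × 0.1702 × 27.13 = 0.94798
(2) 0.6722 × 0.01266 × 135 = 1.14886
(3) 0.01113 × 59.33 × 1.577 = 1.04136
Highest is cycle (2) at 1.1489 (>1, arbitrage).

1.1489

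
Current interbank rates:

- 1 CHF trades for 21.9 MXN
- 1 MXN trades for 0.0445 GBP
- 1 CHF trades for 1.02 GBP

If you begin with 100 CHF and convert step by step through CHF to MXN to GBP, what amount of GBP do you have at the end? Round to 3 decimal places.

97.455

100 CHF × 21.9 = 2190 MXN
2190 MXN × 0.0445 = 97.455 GBP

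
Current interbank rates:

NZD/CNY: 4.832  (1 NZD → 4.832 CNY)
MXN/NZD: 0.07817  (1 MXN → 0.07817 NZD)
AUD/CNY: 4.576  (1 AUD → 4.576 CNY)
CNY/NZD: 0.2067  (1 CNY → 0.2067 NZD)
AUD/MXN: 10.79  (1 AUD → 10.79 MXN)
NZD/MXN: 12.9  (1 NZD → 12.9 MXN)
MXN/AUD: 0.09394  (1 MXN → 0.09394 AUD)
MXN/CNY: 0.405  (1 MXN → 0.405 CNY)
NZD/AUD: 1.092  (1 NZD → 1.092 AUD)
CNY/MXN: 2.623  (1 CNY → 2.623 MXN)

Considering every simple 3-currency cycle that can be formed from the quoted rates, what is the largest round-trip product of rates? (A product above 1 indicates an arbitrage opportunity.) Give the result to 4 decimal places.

CNY→MXN→AUD→CNY: 2.623 × 0.09394 × 4.576 = 1.12755
CNY→NZD→MXN→CNY: 0.2067 × 12.9 × 0.405 = 1.07990
CNY→NZD→AUD→CNY: 0.2067 × 1.092 × 4.576 = 1.03288
CNY→MXN→NZD→CNY: 2.623 × 0.07817 × 4.832 = 0.99075
AUD→MXN→NZD→AUD: 10.79 × 0.07817 × 1.092 = 0.92105
Maximum is CNY→MXN→AUD→CNY at 1.1275; arbitrage exists.

1.1275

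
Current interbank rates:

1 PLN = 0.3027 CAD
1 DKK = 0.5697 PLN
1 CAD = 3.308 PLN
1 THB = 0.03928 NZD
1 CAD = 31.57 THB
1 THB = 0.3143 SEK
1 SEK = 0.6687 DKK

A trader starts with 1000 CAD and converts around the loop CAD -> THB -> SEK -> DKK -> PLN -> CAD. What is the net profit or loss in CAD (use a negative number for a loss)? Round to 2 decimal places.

144.22

1000 CAD × 31.57 = 31570 THB
31570 THB × 0.3143 = 9922.451 SEK
9922.451 SEK × 0.6687 = 6635.1429837 DKK
6635.1429837 DKK × 0.5697 = 3780.04095781389 PLN
3780.04095781389 PLN × 0.3027 = 1144.218397930264503 CAD
Net change: 1144.218397930264503 − 1000 = 144.218397930264503 CAD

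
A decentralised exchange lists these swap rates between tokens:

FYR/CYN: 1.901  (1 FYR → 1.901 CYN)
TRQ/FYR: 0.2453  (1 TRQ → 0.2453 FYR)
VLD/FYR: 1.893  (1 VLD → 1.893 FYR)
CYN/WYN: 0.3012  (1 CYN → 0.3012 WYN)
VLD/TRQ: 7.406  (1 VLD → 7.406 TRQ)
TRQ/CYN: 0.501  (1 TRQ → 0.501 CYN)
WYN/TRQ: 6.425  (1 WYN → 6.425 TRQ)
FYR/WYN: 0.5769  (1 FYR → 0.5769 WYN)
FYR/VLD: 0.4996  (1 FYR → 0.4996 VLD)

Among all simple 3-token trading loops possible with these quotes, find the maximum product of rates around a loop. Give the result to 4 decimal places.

0.9695

TRQ→CYN→WYN→TRQ: 0.501 × 0.3012 × 6.425 = 0.96954
TRQ→FYR→WYN→TRQ: 0.2453 × 0.5769 × 6.425 = 0.90922
TRQ→FYR→VLD→TRQ: 0.2453 × 0.4996 × 7.406 = 0.90762
Maximum is TRQ→CYN→WYN→TRQ at 0.9695; no arbitrage — every cycle loses value.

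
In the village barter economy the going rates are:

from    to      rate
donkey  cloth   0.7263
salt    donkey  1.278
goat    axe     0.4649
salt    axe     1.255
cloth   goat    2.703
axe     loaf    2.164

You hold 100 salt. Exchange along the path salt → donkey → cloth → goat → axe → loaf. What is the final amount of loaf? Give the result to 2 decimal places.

252.41

100 salt × 1.278 = 127.8 donkey
127.8 donkey × 0.7263 = 92.82114 cloth
92.82114 cloth × 2.703 = 250.89554142 goat
250.89554142 goat × 0.4649 = 116.641337206158 axe
116.641337206158 axe × 2.164 = 252.411853714125912 loaf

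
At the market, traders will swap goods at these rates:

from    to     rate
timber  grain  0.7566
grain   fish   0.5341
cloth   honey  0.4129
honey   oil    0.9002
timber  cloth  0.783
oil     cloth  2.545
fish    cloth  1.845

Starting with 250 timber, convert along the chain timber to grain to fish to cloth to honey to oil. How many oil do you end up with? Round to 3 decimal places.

69.280

250 timber × 0.7566 = 189.15 grain
189.15 grain × 0.5341 = 101.025015 fish
101.025015 fish × 1.845 = 186.391152675 cloth
186.391152675 cloth × 0.4129 = 76.9609069395075 honey
76.9609069395075 honey × 0.9002 = 69.2802084269446515 oil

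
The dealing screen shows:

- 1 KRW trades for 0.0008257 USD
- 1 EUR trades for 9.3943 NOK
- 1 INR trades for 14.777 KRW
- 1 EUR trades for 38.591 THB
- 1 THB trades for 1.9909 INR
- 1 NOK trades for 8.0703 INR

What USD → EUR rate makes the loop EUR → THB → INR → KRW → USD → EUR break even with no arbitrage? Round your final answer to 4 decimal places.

Known legs of the cycle: 38.591 × 1.9909 × 14.777 × 0.0008257 = 0.93744120089209891
For no arbitrage the full-cycle product must be 1, so the missing rate is 1 / 0.93744120089209891 ≈ 1.066734.

1.0667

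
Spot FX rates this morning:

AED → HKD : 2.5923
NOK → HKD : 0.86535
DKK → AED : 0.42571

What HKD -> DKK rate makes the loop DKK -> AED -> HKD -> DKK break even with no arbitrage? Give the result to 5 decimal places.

Known legs of the cycle: 0.42571 × 2.5923 = 1.103568033
For no arbitrage the full-cycle product must be 1, so the missing rate is 1 / 1.103568033 ≈ 0.9061517.

0.90615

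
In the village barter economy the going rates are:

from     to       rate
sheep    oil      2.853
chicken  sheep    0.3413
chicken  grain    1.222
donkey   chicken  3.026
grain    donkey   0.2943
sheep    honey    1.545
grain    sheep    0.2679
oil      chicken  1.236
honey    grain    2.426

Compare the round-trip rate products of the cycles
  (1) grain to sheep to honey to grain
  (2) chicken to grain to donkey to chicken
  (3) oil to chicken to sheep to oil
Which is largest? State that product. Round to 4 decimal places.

1.2035

(1) 0.2679 × 1.545 × 2.426 = 1.00413
(2) 1.222 × 0.2943 × 3.026 = 1.08825
(3) 1.236 × 0.3413 × 2.853 = 1.20353
Highest is cycle (3) at 1.2035 (>1, arbitrage).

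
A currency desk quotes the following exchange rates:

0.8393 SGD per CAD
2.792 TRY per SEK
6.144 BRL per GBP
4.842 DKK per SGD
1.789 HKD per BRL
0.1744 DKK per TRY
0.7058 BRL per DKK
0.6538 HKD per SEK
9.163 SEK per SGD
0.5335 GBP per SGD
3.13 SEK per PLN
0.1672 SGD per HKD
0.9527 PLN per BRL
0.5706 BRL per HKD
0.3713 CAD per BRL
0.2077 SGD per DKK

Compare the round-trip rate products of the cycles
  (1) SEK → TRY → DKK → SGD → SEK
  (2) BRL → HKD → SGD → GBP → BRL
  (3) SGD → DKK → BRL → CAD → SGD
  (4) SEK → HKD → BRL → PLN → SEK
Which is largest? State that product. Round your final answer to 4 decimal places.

1.1124

(1) 2.792 × 0.1744 × 0.2077 × 9.163 = 0.92669
(2) 1.789 × 0.1672 × 0.5335 × 6.144 = 0.98047
(3) 4.842 × 0.7058 × 0.3713 × 0.8393 = 1.06500
(4) 0.6538 × 0.5706 × 0.9527 × 3.13 = 1.11244
Highest is cycle (4) at 1.1124 (>1, arbitrage).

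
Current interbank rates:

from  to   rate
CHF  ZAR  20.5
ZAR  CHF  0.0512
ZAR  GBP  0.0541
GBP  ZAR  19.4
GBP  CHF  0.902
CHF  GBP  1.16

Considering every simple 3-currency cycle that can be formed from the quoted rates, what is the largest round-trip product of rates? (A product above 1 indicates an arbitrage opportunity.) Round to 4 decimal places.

CHF→GBP→ZAR→CHF: 1.16 × 19.4 × 0.0512 = 1.15220
CHF→ZAR→GBP→CHF: 20.5 × 0.0541 × 0.902 = 1.00036
Maximum is CHF→GBP→ZAR→CHF at 1.1522; arbitrage exists.

1.1522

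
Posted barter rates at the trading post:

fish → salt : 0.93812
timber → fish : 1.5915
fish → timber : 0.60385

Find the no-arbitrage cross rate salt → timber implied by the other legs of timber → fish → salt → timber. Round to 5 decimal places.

0.66978

Known legs of the cycle: 1.5915 × 0.93812 = 1.49301798
For no arbitrage the full-cycle product must be 1, so the missing rate is 1 / 1.49301798 ≈ 0.6697843.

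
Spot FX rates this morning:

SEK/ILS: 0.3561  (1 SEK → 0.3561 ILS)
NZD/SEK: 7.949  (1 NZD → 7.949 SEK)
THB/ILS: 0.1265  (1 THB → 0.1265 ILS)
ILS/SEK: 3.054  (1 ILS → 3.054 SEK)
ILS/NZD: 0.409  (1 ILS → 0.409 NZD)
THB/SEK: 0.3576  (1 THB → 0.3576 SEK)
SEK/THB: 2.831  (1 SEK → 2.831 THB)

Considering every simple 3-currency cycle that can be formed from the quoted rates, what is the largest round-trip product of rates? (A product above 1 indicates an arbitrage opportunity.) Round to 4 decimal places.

1.1577

NZD→SEK→ILS→NZD: 7.949 × 0.3561 × 0.409 = 1.15773
THB→ILS→SEK→THB: 0.1265 × 3.054 × 2.831 = 1.09370
Maximum is NZD→SEK→ILS→NZD at 1.1577; arbitrage exists.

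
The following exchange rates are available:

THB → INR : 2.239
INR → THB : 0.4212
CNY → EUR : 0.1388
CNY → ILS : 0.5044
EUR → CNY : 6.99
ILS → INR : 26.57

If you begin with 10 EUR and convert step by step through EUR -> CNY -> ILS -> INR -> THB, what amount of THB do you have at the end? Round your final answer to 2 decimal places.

394.58

10 EUR × 6.99 = 69.9 CNY
69.9 CNY × 0.5044 = 35.25756 ILS
35.25756 ILS × 26.57 = 936.7933692 INR
936.7933692 INR × 0.4212 = 394.57736710704 THB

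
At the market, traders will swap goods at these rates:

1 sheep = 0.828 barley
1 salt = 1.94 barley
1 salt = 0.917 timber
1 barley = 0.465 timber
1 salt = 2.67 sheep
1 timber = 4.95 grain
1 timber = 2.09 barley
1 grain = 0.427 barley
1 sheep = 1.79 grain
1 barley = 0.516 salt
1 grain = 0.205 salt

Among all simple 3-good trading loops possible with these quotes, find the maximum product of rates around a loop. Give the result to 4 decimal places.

1.1408

barley→salt→sheep→barley: 0.516 × 2.67 × 0.828 = 1.14075
barley→salt→timber→barley: 0.516 × 0.917 × 2.09 = 0.98893
grain→barley→timber→grain: 0.427 × 0.465 × 4.95 = 0.98285
grain→salt→sheep→grain: 0.205 × 2.67 × 1.79 = 0.97976
grain→salt→timber→grain: 0.205 × 0.917 × 4.95 = 0.93053
Maximum is barley→salt→sheep→barley at 1.1408; arbitrage exists.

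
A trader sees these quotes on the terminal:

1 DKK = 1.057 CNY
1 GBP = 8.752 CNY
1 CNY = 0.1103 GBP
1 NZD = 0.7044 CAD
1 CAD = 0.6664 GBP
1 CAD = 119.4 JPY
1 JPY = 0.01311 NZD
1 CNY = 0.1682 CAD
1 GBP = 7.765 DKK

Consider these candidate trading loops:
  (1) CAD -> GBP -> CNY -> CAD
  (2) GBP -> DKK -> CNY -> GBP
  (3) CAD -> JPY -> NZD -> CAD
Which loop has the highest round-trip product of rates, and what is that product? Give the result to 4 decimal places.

(1) 0.6664 × 8.752 × 0.1682 = 0.98100
(2) 7.765 × 1.057 × 0.1103 = 0.90530
(3) 119.4 × 0.01311 × 0.7044 = 1.10262
Highest is cycle (3) at 1.1026 (>1, arbitrage).

1.1026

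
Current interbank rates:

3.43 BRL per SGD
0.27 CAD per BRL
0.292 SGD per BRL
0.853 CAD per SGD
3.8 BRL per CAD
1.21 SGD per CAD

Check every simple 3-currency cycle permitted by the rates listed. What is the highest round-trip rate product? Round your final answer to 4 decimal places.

CAD→SGD→BRL→CAD: 1.21 × 3.43 × 0.27 = 1.12058
CAD→BRL→SGD→CAD: 3.8 × 0.292 × 0.853 = 0.94649
Maximum is CAD→SGD→BRL→CAD at 1.1206; arbitrage exists.

1.1206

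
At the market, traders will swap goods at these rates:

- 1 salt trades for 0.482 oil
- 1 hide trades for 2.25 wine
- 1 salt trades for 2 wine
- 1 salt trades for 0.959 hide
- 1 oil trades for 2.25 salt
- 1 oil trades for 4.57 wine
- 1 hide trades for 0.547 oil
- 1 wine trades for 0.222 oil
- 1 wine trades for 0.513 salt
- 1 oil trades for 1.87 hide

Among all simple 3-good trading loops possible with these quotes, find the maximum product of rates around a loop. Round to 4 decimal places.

1.1803

oil→salt→hide→oil: 2.25 × 0.959 × 0.547 = 1.18029
wine→salt→oil→wine: 0.513 × 0.482 × 4.57 = 1.13001
wine→salt→hide→wine: 0.513 × 0.959 × 2.25 = 1.10693
wine→oil→salt→wine: 0.222 × 2.25 × 2 = 0.99900
wine→oil→hide→wine: 0.222 × 1.87 × 2.25 = 0.93407
Maximum is oil→salt→hide→oil at 1.1803; arbitrage exists.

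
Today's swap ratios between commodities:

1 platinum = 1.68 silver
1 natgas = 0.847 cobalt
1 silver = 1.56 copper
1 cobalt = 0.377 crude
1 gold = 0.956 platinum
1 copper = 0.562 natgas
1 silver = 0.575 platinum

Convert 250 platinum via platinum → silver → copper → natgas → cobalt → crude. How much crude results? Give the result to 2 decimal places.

250 platinum × 1.68 = 420 silver
420 silver × 1.56 = 655.2 copper
655.2 copper × 0.562 = 368.2224 natgas
368.2224 natgas × 0.847 = 311.8843728 cobalt
311.8843728 cobalt × 0.377 = 117.5804085456 crude

117.58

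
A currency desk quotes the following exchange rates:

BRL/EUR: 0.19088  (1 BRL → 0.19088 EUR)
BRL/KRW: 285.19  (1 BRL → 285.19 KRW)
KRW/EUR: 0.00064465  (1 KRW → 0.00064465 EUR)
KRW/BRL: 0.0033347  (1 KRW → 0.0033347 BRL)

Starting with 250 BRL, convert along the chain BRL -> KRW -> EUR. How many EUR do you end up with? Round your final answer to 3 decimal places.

250 BRL × 285.19 = 71297.5 KRW
71297.5 KRW × 0.00064465 = 45.961933375 EUR

45.962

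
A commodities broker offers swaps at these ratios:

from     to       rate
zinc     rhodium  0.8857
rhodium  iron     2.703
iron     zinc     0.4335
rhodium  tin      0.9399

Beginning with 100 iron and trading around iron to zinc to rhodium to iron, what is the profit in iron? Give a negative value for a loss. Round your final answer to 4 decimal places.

100 iron × 0.4335 = 43.35 zinc
43.35 zinc × 0.8857 = 38.395095 rhodium
38.395095 rhodium × 2.703 = 103.781941785 iron
Net change: 103.781941785 − 100 = 3.781941785 iron

3.7819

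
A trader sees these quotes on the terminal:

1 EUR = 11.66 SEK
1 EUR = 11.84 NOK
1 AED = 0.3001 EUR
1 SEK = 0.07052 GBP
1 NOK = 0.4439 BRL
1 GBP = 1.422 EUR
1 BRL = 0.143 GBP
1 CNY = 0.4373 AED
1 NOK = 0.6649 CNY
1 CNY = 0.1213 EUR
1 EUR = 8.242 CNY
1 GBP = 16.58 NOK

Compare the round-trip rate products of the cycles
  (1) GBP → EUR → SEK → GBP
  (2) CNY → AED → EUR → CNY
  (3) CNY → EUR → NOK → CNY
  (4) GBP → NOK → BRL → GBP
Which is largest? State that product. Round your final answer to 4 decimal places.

1.1693

(1) 1.422 × 11.66 × 0.07052 = 1.16926
(2) 0.4373 × 0.3001 × 8.242 = 1.08163
(3) 0.1213 × 11.84 × 0.6649 = 0.95492
(4) 16.58 × 0.4439 × 0.143 = 1.05246
Highest is cycle (1) at 1.1693 (>1, arbitrage).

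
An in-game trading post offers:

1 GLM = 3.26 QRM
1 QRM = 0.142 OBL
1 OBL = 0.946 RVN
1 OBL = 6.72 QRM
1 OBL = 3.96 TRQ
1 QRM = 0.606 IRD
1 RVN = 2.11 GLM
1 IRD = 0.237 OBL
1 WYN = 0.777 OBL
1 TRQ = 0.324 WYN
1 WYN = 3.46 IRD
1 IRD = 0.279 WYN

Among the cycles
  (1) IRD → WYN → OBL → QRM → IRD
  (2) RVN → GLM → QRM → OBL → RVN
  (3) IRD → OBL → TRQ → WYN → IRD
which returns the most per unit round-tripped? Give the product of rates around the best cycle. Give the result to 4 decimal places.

1.0521

(1) 0.279 × 0.777 × 6.72 × 0.606 = 0.88281
(2) 2.11 × 3.26 × 0.142 × 0.946 = 0.92402
(3) 0.237 × 3.96 × 0.324 × 3.46 = 1.05212
Highest is cycle (3) at 1.0521 (>1, arbitrage).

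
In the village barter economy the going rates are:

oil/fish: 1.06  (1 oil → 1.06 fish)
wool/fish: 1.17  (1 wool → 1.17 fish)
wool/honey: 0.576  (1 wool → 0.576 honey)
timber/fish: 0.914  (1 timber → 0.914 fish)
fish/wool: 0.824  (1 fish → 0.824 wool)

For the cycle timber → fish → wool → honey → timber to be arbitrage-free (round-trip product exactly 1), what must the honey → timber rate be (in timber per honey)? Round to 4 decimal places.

2.3052

Known legs of the cycle: 0.914 × 0.824 × 0.576 = 0.433806336
For no arbitrage the full-cycle product must be 1, so the missing rate is 1 / 0.433806336 ≈ 2.305176.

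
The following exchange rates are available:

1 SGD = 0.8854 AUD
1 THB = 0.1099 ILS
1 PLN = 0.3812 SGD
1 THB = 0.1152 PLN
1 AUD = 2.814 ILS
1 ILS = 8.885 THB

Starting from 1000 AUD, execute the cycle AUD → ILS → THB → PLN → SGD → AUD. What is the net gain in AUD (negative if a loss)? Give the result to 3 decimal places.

1000 AUD × 2.814 = 2814 ILS
2814 ILS × 8.885 = 25002.39 THB
25002.39 THB × 0.1152 = 2880.275328 PLN
2880.275328 PLN × 0.3812 = 1097.9609550336 SGD
1097.9609550336 SGD × 0.8854 = 972.13462958674944 AUD
Net change: 972.13462958674944 − 1000 = -27.86537041325056 AUD

-27.865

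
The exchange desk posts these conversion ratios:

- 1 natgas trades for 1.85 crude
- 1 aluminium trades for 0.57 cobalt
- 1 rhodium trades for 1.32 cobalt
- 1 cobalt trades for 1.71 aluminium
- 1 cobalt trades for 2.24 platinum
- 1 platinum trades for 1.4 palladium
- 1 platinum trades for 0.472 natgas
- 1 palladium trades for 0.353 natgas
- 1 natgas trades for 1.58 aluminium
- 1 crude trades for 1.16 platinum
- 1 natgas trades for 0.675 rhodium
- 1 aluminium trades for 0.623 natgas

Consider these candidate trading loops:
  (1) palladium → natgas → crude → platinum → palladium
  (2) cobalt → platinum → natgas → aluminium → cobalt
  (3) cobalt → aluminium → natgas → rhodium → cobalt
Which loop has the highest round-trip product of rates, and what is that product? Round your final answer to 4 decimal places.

1.0606

(1) 0.353 × 1.85 × 1.16 × 1.4 = 1.06055
(2) 2.24 × 0.472 × 1.58 × 0.57 = 0.95219
(3) 1.71 × 0.623 × 0.675 × 1.32 = 0.94921
Highest is cycle (1) at 1.0606 (>1, arbitrage).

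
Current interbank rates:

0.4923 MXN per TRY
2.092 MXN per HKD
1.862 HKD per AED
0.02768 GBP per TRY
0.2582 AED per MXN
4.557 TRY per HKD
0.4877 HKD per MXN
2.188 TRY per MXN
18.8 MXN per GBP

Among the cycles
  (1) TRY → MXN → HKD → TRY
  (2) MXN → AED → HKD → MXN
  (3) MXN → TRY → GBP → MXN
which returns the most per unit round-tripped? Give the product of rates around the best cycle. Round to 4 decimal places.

1.1386

(1) 0.4923 × 0.4877 × 4.557 = 1.09411
(2) 0.2582 × 1.862 × 2.092 = 1.00577
(3) 2.188 × 0.02768 × 18.8 = 1.13860
Highest is cycle (3) at 1.1386 (>1, arbitrage).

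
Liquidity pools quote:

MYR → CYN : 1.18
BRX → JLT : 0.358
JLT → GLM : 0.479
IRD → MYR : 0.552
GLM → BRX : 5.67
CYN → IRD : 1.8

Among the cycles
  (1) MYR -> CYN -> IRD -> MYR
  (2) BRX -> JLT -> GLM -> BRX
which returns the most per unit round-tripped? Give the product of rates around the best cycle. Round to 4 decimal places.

(1) 1.18 × 1.8 × 0.552 = 1.17245
(2) 0.358 × 0.479 × 5.67 = 0.97230
Highest is cycle (1) at 1.1724 (>1, arbitrage).

1.1724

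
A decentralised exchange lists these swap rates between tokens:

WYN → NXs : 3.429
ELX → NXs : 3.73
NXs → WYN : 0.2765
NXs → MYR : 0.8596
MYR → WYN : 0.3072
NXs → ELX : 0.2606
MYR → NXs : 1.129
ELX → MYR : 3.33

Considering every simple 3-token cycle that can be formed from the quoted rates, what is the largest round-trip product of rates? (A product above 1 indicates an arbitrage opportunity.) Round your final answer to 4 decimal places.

ELX→MYR→NXs→ELX: 3.33 × 1.129 × 0.2606 = 0.97974
WYN→NXs→MYR→WYN: 3.429 × 0.8596 × 0.3072 = 0.90549
Maximum is ELX→MYR→NXs→ELX at 0.9797; no arbitrage — every cycle loses value.

0.9797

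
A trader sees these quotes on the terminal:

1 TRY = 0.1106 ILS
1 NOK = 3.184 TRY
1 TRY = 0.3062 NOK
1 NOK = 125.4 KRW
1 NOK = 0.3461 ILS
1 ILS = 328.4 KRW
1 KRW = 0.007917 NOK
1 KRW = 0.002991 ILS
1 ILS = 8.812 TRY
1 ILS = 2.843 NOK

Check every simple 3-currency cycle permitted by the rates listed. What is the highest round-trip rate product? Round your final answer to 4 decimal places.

KRW→ILS→NOK→KRW: 0.002991 × 2.843 × 125.4 = 1.06633
TRY→ILS→NOK→TRY: 0.1106 × 2.843 × 3.184 = 1.00116
TRY→NOK→ILS→TRY: 0.3062 × 0.3461 × 8.812 = 0.93386
KRW→NOK→ILS→KRW: 0.007917 × 0.3461 × 328.4 = 0.89984
Maximum is KRW→ILS→NOK→KRW at 1.0663; arbitrage exists.

1.0663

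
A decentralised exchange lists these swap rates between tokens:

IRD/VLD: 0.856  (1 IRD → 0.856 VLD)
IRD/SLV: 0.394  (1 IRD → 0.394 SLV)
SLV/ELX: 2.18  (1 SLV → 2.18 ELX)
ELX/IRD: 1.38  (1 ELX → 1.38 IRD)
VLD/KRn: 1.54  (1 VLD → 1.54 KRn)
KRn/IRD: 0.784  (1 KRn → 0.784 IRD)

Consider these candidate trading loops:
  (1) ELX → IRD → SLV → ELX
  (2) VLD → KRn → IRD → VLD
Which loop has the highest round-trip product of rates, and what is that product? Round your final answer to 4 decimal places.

(1) 1.38 × 0.394 × 2.18 = 1.18531
(2) 1.54 × 0.784 × 0.856 = 1.03350
Highest is cycle (1) at 1.1853 (>1, arbitrage).

1.1853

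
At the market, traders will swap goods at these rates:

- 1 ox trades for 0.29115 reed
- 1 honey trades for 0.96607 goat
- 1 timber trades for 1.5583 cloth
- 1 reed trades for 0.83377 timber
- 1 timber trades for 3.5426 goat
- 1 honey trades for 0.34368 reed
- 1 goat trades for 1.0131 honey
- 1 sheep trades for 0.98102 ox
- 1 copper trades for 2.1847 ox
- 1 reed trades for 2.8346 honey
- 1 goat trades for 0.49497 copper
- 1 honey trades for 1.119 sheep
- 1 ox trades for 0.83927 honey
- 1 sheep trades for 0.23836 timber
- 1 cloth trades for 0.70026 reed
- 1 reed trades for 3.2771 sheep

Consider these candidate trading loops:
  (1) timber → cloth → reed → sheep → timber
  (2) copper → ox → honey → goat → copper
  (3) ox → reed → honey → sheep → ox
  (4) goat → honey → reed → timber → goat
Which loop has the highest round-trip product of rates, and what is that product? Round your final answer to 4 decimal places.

(1) 1.5583 × 0.70026 × 3.2771 × 0.23836 = 0.85238
(2) 2.1847 × 0.83927 × 0.96607 × 0.49497 = 0.87676
(3) 0.29115 × 2.8346 × 1.119 × 0.98102 = 0.90598
(4) 1.0131 × 0.34368 × 0.83377 × 3.5426 = 1.02843
Highest is cycle (4) at 1.0284 (>1, arbitrage).

1.0284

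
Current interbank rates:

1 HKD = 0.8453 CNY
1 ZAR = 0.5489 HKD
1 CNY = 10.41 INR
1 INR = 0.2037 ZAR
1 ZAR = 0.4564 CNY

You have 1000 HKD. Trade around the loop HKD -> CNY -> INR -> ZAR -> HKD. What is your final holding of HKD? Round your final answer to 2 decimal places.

983.89

1000 HKD × 0.8453 = 845.3 CNY
845.3 CNY × 10.41 = 8799.573 INR
8799.573 INR × 0.2037 = 1792.4730201 ZAR
1792.4730201 ZAR × 0.5489 = 983.88844073289 HKD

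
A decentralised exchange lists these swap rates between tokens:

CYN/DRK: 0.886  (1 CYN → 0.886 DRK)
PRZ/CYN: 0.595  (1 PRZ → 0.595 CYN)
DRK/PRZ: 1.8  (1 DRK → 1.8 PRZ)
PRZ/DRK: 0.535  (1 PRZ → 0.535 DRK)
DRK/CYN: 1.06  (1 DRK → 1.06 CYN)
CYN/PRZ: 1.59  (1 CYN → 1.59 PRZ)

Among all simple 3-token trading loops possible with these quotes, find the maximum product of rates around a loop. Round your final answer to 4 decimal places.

CYN→DRK→PRZ→CYN: 0.886 × 1.8 × 0.595 = 0.94891
CYN→PRZ→DRK→CYN: 1.59 × 0.535 × 1.06 = 0.90169
Maximum is CYN→DRK→PRZ→CYN at 0.9489; no arbitrage — every cycle loses value.

0.9489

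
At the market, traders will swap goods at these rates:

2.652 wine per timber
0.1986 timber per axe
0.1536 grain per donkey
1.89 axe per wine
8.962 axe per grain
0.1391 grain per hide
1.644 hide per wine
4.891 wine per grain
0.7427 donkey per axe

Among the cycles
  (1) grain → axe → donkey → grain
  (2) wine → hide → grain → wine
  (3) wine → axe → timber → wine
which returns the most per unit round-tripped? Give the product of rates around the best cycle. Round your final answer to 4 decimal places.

(1) 8.962 × 0.7427 × 0.1536 = 1.02237
(2) 1.644 × 0.1391 × 4.891 = 1.11848
(3) 1.89 × 0.1986 × 2.652 = 0.99544
Highest is cycle (2) at 1.1185 (>1, arbitrage).

1.1185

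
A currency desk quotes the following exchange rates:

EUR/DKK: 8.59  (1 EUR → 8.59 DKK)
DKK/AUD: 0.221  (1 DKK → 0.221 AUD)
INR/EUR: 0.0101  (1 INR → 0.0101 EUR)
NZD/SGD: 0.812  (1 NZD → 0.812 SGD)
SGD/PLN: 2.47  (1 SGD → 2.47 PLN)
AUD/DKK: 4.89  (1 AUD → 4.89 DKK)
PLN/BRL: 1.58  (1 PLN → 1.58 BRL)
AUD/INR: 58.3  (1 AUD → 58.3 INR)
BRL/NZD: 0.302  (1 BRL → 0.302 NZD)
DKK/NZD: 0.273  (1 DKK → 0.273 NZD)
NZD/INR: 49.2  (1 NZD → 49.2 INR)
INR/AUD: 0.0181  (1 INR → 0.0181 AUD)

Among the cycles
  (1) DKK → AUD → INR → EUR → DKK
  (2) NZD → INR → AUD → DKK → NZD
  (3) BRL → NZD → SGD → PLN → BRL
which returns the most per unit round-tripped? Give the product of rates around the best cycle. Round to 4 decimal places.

(1) 0.221 × 58.3 × 0.0101 × 8.59 = 1.11783
(2) 49.2 × 0.0181 × 4.89 × 0.273 = 1.18882
(3) 0.302 × 0.812 × 2.47 × 1.58 = 0.95701
Highest is cycle (2) at 1.1888 (>1, arbitrage).

1.1888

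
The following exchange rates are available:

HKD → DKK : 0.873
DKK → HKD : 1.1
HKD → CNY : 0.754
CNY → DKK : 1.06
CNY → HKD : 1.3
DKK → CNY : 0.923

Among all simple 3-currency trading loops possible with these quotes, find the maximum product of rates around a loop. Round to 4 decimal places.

HKD→DKK→CNY→HKD: 0.873 × 0.923 × 1.3 = 1.04751
HKD→CNY→DKK→HKD: 0.754 × 1.06 × 1.1 = 0.87916
Maximum is HKD→DKK→CNY→HKD at 1.0475; arbitrage exists.

1.0475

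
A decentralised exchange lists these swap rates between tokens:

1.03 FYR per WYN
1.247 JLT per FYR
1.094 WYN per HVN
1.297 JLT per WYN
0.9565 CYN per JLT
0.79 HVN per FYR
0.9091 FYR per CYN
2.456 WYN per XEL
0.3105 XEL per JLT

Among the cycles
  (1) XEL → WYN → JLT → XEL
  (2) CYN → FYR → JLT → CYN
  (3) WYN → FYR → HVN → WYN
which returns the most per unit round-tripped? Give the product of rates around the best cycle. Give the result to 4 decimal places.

1.0843

(1) 2.456 × 1.297 × 0.3105 = 0.98908
(2) 0.9091 × 1.247 × 0.9565 = 1.08433
(3) 1.03 × 0.79 × 1.094 = 0.89019
Highest is cycle (2) at 1.0843 (>1, arbitrage).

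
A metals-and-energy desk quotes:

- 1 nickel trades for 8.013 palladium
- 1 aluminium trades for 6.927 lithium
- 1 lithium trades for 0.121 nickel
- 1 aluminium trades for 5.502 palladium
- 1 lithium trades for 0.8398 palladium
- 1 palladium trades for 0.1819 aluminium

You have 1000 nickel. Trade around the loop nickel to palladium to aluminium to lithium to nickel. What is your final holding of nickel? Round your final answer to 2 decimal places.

1221.68

1000 nickel × 8.013 = 8013 palladium
8013 palladium × 0.1819 = 1457.5647 aluminium
1457.5647 aluminium × 6.927 = 10096.5506769 lithium
10096.5506769 lithium × 0.121 = 1221.6826319049 nickel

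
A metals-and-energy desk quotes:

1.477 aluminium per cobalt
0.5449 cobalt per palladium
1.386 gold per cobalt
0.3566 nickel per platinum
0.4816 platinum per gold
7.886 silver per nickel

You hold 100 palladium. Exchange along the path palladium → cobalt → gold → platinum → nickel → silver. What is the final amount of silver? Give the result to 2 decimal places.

100 palladium × 0.5449 = 54.49 cobalt
54.49 cobalt × 1.386 = 75.52314 gold
75.52314 gold × 0.4816 = 36.371944224 platinum
36.371944224 platinum × 0.3566 = 12.9702353102784 nickel
12.9702353102784 nickel × 7.886 = 102.2832756568554624 silver

102.28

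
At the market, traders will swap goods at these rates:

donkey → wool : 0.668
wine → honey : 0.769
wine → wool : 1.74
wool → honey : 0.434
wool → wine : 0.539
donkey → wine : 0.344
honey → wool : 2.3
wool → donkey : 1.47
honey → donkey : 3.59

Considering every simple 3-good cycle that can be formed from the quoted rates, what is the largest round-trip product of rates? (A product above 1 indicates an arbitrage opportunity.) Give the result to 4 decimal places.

donkey→wool→honey→donkey: 0.668 × 0.434 × 3.59 = 1.04078
wine→honey→wool→wine: 0.769 × 2.3 × 0.539 = 0.95333
wine→honey→donkey→wine: 0.769 × 3.59 × 0.344 = 0.94968
wine→wool→donkey→wine: 1.74 × 1.47 × 0.344 = 0.87988
Maximum is donkey→wool→honey→donkey at 1.0408; arbitrage exists.

1.0408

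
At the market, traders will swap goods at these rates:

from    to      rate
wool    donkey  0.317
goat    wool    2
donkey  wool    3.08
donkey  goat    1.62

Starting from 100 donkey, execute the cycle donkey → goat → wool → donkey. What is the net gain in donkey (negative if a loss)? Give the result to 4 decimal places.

2.7080

100 donkey × 1.62 = 162 goat
162 goat × 2 = 324 wool
324 wool × 0.317 = 102.708 donkey
Net change: 102.708 − 100 = 2.708 donkey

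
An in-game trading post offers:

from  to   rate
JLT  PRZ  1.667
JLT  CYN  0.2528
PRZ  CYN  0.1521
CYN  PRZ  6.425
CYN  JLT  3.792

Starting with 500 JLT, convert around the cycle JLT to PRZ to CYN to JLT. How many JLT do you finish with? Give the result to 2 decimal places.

500 JLT × 1.667 = 833.5 PRZ
833.5 PRZ × 0.1521 = 126.77535 CYN
126.77535 CYN × 3.792 = 480.7321272 JLT

480.73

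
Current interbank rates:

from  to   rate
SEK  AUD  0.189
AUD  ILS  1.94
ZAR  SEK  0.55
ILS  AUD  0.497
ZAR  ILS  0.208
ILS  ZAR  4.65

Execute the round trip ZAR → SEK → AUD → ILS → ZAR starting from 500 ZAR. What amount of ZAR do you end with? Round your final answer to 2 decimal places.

500 ZAR × 0.55 = 275 SEK
275 SEK × 0.189 = 51.975 AUD
51.975 AUD × 1.94 = 100.8315 ILS
100.8315 ILS × 4.65 = 468.866475 ZAR

468.87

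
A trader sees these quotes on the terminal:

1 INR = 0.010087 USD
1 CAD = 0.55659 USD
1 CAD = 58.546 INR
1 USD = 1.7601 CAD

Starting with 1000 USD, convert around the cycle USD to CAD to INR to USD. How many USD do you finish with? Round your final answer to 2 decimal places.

1000 USD × 1.7601 = 1760.1 CAD
1760.1 CAD × 58.546 = 103046.8146 INR
103046.8146 INR × 0.010087 = 1039.4332188702 USD

1039.43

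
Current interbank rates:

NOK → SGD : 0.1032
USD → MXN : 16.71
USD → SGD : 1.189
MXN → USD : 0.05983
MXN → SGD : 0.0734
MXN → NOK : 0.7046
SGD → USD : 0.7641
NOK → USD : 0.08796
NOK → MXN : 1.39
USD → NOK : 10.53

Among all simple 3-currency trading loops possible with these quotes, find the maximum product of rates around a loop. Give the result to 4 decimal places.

NOK→USD→MXN→NOK: 0.08796 × 16.71 × 0.7046 = 1.03563
MXN→SGD→USD→MXN: 0.0734 × 0.7641 × 16.71 = 0.93718
NOK→MXN→USD→NOK: 1.39 × 0.05983 × 10.53 = 0.87571
NOK→SGD→USD→NOK: 0.1032 × 0.7641 × 10.53 = 0.83034
Maximum is NOK→USD→MXN→NOK at 1.0356; arbitrage exists.

1.0356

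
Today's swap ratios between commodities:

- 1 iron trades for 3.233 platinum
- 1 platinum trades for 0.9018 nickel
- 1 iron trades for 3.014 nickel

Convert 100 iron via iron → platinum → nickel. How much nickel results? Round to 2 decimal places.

100 iron × 3.233 = 323.3 platinum
323.3 platinum × 0.9018 = 291.55194 nickel

291.55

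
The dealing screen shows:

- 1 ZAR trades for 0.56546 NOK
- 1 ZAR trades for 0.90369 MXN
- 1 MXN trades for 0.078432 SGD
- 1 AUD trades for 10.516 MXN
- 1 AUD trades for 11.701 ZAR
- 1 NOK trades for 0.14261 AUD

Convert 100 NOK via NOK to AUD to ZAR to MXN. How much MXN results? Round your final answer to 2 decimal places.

100 NOK × 0.14261 = 14.261 AUD
14.261 AUD × 11.701 = 166.867961 ZAR
166.867961 ZAR × 0.90369 = 150.79690767609 MXN

150.80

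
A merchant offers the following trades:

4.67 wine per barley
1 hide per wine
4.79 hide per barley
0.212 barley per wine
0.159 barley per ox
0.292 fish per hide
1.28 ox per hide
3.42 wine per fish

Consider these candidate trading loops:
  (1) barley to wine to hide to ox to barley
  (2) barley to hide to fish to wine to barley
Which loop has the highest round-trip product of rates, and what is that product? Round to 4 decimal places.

(1) 4.67 × 1 × 1.28 × 0.159 = 0.95044
(2) 4.79 × 0.292 × 3.42 × 0.212 = 1.01410
Highest is cycle (2) at 1.0141 (>1, arbitrage).

1.0141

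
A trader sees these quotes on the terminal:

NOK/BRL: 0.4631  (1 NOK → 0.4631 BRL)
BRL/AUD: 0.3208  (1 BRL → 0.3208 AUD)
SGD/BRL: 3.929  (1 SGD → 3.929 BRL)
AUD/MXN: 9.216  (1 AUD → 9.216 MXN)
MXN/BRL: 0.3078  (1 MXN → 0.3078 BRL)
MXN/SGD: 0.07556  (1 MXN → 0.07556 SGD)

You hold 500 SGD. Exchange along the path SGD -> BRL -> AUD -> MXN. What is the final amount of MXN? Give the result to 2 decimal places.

500 SGD × 3.929 = 1964.5 BRL
1964.5 BRL × 0.3208 = 630.2116 AUD
630.2116 AUD × 9.216 = 5808.0301056 MXN

5808.03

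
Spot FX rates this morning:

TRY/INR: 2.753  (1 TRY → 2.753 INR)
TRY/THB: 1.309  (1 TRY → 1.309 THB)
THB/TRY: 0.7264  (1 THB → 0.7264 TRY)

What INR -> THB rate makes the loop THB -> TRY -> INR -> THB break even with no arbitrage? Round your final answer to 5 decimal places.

Known legs of the cycle: 0.7264 × 2.753 = 1.9997792
For no arbitrage the full-cycle product must be 1, so the missing rate is 1 / 1.9997792 ≈ 0.5000552.

0.50006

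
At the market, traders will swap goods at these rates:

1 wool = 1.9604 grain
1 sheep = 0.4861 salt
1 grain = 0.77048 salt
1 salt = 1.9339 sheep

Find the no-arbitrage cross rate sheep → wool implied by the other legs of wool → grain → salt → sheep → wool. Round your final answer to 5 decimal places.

Known legs of the cycle: 1.9604 × 0.77048 × 1.9339 = 2.9210573056288
For no arbitrage the full-cycle product must be 1, so the missing rate is 1 / 2.9210573056288 ≈ 0.3423418.

0.34234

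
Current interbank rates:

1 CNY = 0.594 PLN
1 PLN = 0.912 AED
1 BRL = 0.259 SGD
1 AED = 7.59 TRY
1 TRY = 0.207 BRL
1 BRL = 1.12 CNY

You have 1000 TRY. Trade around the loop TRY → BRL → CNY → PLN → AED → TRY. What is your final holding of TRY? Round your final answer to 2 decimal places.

953.26

1000 TRY × 0.207 = 207 BRL
207 BRL × 1.12 = 231.84 CNY
231.84 CNY × 0.594 = 137.71296 PLN
137.71296 PLN × 0.912 = 125.59421952 AED
125.59421952 AED × 7.59 = 953.2601261568 TRY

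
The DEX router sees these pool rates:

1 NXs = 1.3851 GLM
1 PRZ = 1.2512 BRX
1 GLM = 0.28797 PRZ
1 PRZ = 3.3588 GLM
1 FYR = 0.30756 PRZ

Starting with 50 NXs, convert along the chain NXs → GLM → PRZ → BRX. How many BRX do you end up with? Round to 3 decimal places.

24.953

50 NXs × 1.3851 = 69.255 GLM
69.255 GLM × 0.28797 = 19.94336235 PRZ
19.94336235 PRZ × 1.2512 = 24.95313497232 BRX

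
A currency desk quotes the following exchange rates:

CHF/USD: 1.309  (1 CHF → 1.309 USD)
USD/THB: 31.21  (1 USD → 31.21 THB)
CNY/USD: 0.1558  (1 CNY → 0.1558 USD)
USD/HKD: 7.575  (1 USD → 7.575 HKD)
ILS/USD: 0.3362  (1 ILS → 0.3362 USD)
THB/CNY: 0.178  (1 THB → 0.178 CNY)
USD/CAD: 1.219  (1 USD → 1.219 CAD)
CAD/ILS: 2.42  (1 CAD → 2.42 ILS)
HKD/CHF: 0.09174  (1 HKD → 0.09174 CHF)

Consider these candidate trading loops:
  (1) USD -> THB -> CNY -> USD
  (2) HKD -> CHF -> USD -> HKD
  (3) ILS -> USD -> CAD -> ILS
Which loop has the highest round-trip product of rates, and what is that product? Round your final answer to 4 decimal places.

(1) 31.21 × 0.178 × 0.1558 = 0.86553
(2) 0.09174 × 1.309 × 7.575 = 0.90966
(3) 0.3362 × 1.219 × 2.42 = 0.99178
Highest is cycle (3) at 0.9918 (≤1, no arbitrage).

0.9918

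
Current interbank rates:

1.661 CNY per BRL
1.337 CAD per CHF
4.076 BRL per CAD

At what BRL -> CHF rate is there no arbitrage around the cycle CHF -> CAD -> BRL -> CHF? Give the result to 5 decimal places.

Known legs of the cycle: 1.337 × 4.076 = 5.449612
For no arbitrage the full-cycle product must be 1, so the missing rate is 1 / 5.449612 ≈ 0.1834993.

0.18350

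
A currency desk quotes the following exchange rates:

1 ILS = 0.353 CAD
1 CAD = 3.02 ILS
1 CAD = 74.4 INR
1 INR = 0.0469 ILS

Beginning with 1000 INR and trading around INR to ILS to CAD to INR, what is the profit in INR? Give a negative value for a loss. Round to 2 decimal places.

231.74

1000 INR × 0.0469 = 46.9 ILS
46.9 ILS × 0.353 = 16.5557 CAD
16.5557 CAD × 74.4 = 1231.74408 INR
Net change: 1231.74408 − 1000 = 231.74408 INR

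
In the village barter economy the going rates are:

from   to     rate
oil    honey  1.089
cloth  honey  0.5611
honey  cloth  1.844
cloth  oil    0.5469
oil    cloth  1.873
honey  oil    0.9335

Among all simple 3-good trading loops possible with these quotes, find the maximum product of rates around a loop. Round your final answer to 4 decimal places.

1.0982

oil→honey→cloth→oil: 1.089 × 1.844 × 0.5469 = 1.09824
oil→cloth→honey→oil: 1.873 × 0.5611 × 0.9335 = 0.98105
Maximum is oil→honey→cloth→oil at 1.0982; arbitrage exists.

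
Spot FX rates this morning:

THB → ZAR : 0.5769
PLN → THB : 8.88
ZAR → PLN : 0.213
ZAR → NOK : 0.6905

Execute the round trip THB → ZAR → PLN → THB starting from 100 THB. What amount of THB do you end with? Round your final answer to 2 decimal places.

109.12

100 THB × 0.5769 = 57.69 ZAR
57.69 ZAR × 0.213 = 12.28797 PLN
12.28797 PLN × 8.88 = 109.1171736 THB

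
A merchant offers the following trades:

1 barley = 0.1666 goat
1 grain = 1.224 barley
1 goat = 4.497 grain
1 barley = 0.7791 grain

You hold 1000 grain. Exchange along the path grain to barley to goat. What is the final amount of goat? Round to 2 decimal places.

1000 grain × 1.224 = 1224 barley
1224 barley × 0.1666 = 203.9184 goat

203.92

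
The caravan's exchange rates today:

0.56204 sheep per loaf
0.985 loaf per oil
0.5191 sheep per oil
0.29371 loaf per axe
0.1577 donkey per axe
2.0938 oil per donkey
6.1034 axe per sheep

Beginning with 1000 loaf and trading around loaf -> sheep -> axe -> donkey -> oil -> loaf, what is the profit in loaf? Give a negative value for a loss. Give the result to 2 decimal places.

1000 loaf × 0.56204 = 562.04 sheep
562.04 sheep × 6.1034 = 3430.354936 axe
3430.354936 axe × 0.1577 = 540.9669734072 donkey
540.9669734072 donkey × 2.0938 = 1132.67664891999536 oil
1132.67664891999536 oil × 0.985 = 1115.6864991861954296 loaf
Net change: 1115.6864991861954296 − 1000 = 115.6864991861954296 loaf

115.69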